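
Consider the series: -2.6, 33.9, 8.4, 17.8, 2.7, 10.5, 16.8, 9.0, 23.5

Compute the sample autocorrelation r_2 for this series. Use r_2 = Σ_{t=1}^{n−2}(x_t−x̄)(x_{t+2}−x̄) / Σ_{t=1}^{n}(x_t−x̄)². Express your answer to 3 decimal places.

0.226

Mean x̄ = (-2.6 + 33.9 + 8.4 + 17.8 + 2.7 + 10.5 + 16.8 + 9.0 + 23.5)/9 = 13.3333
Numerator Σ_{t=1}^{7}(x_t−x̄)(x_{t+2}−x̄) = 220.9311
Denominator Σ(x_t−x̄)² = 976.4000
r_2 = 220.9311 / 976.4000 = 0.226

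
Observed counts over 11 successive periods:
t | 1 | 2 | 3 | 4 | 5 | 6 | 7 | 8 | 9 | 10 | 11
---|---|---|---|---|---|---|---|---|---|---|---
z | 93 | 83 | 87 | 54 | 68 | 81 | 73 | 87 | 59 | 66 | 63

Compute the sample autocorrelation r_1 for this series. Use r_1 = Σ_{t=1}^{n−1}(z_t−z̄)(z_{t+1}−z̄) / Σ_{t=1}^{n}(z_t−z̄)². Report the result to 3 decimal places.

0.059

Mean z̄ = (93 + 83 + 87 + 54 + 68 + 81 + 73 + 87 + 59 + 66 + 63)/11 = 74.0000
Numerator Σ_{t=1}^{10}(z_t−z̄)(z_{t+1}−z̄) = 99.0000
Denominator Σ(z_t−z̄)² = 1676.0000
r_1 = 99.0000 / 1676.0000 = 0.059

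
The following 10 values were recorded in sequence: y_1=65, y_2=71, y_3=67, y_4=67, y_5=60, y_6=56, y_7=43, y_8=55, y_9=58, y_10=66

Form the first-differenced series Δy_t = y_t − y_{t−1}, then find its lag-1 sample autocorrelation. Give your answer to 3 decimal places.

-0.077

First differences Δy: 6, -4, 0, -7, -4, -13, 12, 3, 8
Mean of differences = 0.1111
Numerator Σ(Δy_t−Δȳ)(Δy_{t+1}−Δȳ) = -38.5679
Denominator Σ(Δy_t−Δȳ)² = 502.8889
r_1(Δy) = -38.5679 / 502.8889 = -0.077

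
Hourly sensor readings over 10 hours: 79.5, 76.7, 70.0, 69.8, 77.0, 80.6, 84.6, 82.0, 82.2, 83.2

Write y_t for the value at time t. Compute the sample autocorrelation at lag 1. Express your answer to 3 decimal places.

Mean ȳ = (79.5 + 76.7 + 70.0 + 69.8 + 77.0 + 80.6 + 84.6 + 82.0 + 82.2 + 83.2)/10 = 78.5600
Numerator Σ_{t=1}^{9}(y_t−ȳ)(y_{t+1}−ȳ) = 162.1524
Denominator Σ(y_t−ȳ)² = 244.0440
r_1 = 162.1524 / 244.0440 = 0.664

0.664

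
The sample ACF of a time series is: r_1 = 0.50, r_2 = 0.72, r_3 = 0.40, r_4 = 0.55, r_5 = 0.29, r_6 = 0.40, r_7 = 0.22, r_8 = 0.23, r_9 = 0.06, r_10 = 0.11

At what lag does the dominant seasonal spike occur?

The largest autocorrelation is r_2 = 0.72, with a weaker echo at lag 4 (0.55); the remaining lags stay at or below 0.50.
The dominant spike at lag 2 indicates a seasonal period of 2.

2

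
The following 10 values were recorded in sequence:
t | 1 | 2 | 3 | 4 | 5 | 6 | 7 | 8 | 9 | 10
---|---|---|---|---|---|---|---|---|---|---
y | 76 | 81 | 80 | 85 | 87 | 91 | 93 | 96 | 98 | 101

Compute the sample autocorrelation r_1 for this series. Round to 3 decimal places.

0.674

Mean ȳ = (76 + 81 + 80 + 85 + 87 + 91 + 93 + 96 + 98 + 101)/10 = 88.8000
Numerator Σ_{t=1}^{9}(y_t−ȳ)(y_{t+1}−ȳ) = 422.7600
Denominator Σ(y_t−ȳ)² = 627.6000
r_1 = 422.7600 / 627.6000 = 0.674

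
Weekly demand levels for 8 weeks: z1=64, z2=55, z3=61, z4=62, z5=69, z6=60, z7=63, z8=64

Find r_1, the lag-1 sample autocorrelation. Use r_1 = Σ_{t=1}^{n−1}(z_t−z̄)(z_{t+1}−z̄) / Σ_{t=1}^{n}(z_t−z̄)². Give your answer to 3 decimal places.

-0.184

Mean z̄ = (64 + 55 + 61 + 62 + 69 + 60 + 63 + 64)/8 = 62.2500
Deviations from mean: 1.7500, -7.2500, -1.2500, -0.2500, 6.7500, -2.2500, 0.7500, 1.7500
Σ(z_t−z̄)(z_{t+1}−z̄) = (-12.6875) + (9.0625) + (0.3125) + (-1.6875) + (-15.1875) + (-1.6875) + (1.3125) = -20.5625
Denominator Σ(z_t−z̄)² = 111.5000
r_1 = -20.5625 / 111.5000 = -0.184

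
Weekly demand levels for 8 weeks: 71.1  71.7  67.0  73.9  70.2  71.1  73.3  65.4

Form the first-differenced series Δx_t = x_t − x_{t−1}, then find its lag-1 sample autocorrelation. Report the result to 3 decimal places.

First differences Δx: 0.6, -4.7, 6.9, -3.7, 0.9, 2.2, -7.9
Mean of differences = -0.8143
Numerator Σ(Δx_t−Δx̄)(Δx_{t+1}−Δx̄) = -78.8702
Denominator Σ(Δx_t−Δx̄)² = 147.1686
r_1(Δx) = -78.8702 / 147.1686 = -0.536

-0.536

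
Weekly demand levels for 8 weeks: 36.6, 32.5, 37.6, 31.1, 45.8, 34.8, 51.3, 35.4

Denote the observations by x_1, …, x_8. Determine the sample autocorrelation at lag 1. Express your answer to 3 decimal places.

Mean x̄ = (36.6 + 32.5 + 37.6 + 31.1 + 45.8 + 34.8 + 51.3 + 35.4)/8 = 38.1375
Deviations from mean: -1.5375, -5.6375, -0.5375, -7.0375, 7.6625, -3.3375, 13.1625, -2.7375
Numerator Σ_{t=1}^{7}(x_t−x̄)(x_{t+1}−x̄) = -143.9802
Denominator Σ(x_t−x̄)² = 334.5588
r_1 = -143.9802 / 334.5588 = -0.430

-0.430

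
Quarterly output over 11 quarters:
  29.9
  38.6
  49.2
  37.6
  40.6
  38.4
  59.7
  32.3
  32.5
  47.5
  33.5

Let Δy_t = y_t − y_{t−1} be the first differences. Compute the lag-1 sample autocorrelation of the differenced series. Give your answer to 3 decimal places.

First differences Δy: 8.7, 10.6, -11.6, 3.0, -2.2, 21.3, -27.4, 0.2, 15.0, -14.0
Mean of differences = 0.3600
Numerator Σ(Δy_t−Δȳ)(Δy_{t+1}−Δȳ) = -918.4336
Denominator Σ(Δy_t−Δȳ)² = 1960.6440
r_1(Δy) = -918.4336 / 1960.6440 = -0.468

-0.468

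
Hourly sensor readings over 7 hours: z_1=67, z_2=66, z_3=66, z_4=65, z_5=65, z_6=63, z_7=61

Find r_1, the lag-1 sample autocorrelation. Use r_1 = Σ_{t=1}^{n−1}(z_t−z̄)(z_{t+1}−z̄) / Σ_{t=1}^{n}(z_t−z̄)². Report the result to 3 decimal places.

0.429

Mean z̄ = (67 + 66 + 66 + 65 + 65 + 63 + 61)/7 = 64.7143
Deviations from mean: 2.2857, 1.2857, 1.2857, 0.2857, 0.2857, -1.7143, -3.7143
Numerator Σ_{t=1}^{6}(z_t−z̄)(z_{t+1}−z̄) = 10.9184
Denominator Σ(z_t−z̄)² = 25.4286
r_1 = 10.9184 / 25.4286 = 0.429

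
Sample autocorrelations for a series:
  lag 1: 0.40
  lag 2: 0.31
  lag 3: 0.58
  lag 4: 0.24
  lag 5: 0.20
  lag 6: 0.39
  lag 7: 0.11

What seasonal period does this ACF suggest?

3

The largest autocorrelation is r_3 = 0.58; the remaining lags stay at or below 0.40. The elevated value at lag 1 (0.40), dropping to 0.31 at lag 2, reflects decaying short-term dependence rather than seasonality.
The dominant spike at lag 3 indicates a seasonal period of 3.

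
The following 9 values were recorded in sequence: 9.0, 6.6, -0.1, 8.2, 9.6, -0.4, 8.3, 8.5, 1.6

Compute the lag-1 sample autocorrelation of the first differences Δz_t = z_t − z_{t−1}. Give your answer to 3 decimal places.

First differences Δz: -2.4, -6.7, 8.3, 1.4, -10.0, 8.7, 0.2, -6.9
Mean of differences = -0.9250
Numerator Σ(Δz_t−Δz̄)(Δz_{t+1}−Δz̄) = -127.6481
Denominator Σ(Δz_t−Δz̄)² = 337.9950
r_1(Δz) = -127.6481 / 337.9950 = -0.378

-0.378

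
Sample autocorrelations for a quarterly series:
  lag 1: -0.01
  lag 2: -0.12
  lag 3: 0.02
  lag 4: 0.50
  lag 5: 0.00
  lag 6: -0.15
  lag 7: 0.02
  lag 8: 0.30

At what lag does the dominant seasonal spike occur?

The largest autocorrelation is r_4 = 0.50, with a weaker echo at lag 8 (0.30); the remaining lags stay at or below 0.02.
The dominant spike at lag 4 indicates a seasonal period of 4.

4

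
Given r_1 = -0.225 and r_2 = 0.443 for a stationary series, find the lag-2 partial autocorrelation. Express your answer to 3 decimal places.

0.413

φ_{22} = (r_2 − r_1²) / (1 − r_1²)
r_1² = (-0.225)² = 0.050625
Numerator = 0.443 − 0.0506 = 0.3924; denominator = 1 − 0.0506 = 0.9494
φ_{22} = 0.3924 / 0.9494 = 0.413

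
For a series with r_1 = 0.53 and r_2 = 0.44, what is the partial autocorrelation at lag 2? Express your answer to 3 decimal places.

φ_{22} = (r_2 − r_1²) / (1 − r_1²)
r_1² = (0.53)² = 0.2809
Numerator = 0.44 − 0.2809 = 0.1591; denominator = 1 − 0.2809 = 0.7191
φ_{22} = 0.1591 / 0.7191 = 0.221

0.221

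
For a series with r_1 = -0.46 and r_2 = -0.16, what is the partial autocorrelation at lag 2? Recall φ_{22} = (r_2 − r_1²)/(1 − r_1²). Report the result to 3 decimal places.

-0.471

φ_{22} = (r_2 − r_1²) / (1 − r_1²)
r_1² = (-0.46)² = 0.2116
Numerator = -0.16 − 0.2116 = -0.3716; denominator = 1 − 0.2116 = 0.7884
φ_{22} = -0.3716 / 0.7884 = -0.471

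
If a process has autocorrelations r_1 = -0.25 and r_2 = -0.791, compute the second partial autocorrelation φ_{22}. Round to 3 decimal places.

φ_{22} = (r_2 − r_1²) / (1 − r_1²)
r_1² = (-0.25)² = 0.0625
Numerator = -0.791 − 0.0625 = -0.8535; denominator = 1 − 0.0625 = 0.9375
φ_{22} = -0.8535 / 0.9375 = -0.910

-0.910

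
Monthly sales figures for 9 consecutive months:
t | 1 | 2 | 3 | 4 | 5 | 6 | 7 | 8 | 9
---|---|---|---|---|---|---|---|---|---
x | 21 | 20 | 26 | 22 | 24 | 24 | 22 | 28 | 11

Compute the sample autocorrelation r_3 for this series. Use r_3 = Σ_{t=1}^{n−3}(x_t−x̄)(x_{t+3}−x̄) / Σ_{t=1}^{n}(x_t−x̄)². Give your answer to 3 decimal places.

Mean x̄ = (21 + 20 + 26 + 22 + 24 + 24 + 22 + 28 + 11)/9 = 22.0000
Σ(x_t−x̄)(x_{t+3}−x̄) = (0.0000) + (-4.0000) + (8.0000) + (0.0000) + (12.0000) + (-22.0000) = -6.0000
Denominator Σ(x_t−x̄)² = 186.0000
r_3 = -6.0000 / 186.0000 = -0.032

-0.032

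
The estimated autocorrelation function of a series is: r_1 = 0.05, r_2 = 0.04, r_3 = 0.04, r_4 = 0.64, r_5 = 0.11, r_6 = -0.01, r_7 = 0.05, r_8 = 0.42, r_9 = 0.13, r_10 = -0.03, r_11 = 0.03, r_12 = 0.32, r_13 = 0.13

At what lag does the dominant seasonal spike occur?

4

The largest autocorrelation is r_4 = 0.64, with weaker echoes at lags 8 (0.42) and 12 (0.32); the remaining lags stay at or below 0.13.
The dominant spike at lag 4 indicates a seasonal period of 4.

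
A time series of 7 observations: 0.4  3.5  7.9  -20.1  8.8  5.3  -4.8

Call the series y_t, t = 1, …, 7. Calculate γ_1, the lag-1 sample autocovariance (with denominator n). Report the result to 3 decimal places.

-40.887

Mean ȳ = (0.4 + 3.5 + 7.9 − 20.1 + 8.8 + 5.3 − 4.8)/7 = 0.1429
Σ_{t=1}^{6}(y_t−ȳ)(y_{t+1}−ȳ) = -286.2118
γ_1 = -286.2118 / 7 = -40.887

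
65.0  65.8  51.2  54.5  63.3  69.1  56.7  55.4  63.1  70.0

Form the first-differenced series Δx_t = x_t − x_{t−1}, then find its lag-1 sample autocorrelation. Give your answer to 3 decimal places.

0.015

First differences Δx: 0.8, -14.6, 3.3, 8.8, 5.8, -12.4, -1.3, 7.7, 6.9
Mean of differences = 0.5556
Numerator Σ(Δx_t−Δx̄)(Δx_{t+1}−Δx̄) = 8.7314
Denominator Σ(Δx_t−Δx̄)² = 595.3422
r_1(Δx) = 8.7314 / 595.3422 = 0.015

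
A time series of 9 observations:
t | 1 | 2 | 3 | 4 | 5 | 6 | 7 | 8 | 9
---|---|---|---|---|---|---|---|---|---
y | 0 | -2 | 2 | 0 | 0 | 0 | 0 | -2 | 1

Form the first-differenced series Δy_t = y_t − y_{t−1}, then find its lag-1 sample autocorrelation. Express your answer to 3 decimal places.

-0.597

First differences Δy: -2, 4, -2, 0, 0, 0, -2, 3
Mean of differences = 0.1250
Numerator Σ(Δy_t−Δȳ)(Δy_{t+1}−Δȳ) = -22.0156
Denominator Σ(Δy_t−Δȳ)² = 36.8750
r_1(Δy) = -22.0156 / 36.8750 = -0.597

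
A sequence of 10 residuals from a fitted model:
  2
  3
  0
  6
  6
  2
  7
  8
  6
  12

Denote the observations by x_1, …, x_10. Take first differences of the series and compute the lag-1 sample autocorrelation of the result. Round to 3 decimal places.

-0.467

First differences Δx: 1, -3, 6, 0, -4, 5, 1, -2, 6
Mean of differences = 1.1111
Numerator Σ(Δx_t−Δx̄)(Δx_{t+1}−Δx̄) = -54.5679
Denominator Σ(Δx_t−Δx̄)² = 116.8889
r_1(Δx) = -54.5679 / 116.8889 = -0.467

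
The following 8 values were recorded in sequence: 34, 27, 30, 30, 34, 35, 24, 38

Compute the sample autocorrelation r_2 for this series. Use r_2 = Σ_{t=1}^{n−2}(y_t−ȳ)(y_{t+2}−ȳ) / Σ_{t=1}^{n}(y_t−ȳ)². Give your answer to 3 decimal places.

-0.014

Mean ȳ = (34 + 27 + 30 + 30 + 34 + 35 + 24 + 38)/8 = 31.5000
Deviations from mean: 2.5000, -4.5000, -1.5000, -1.5000, 2.5000, 3.5000, -7.5000, 6.5000
Σ(y_t−ȳ)(y_{t+2}−ȳ) = (-3.7500) + (6.7500) + (-3.7500) + (-5.2500) + (-18.7500) + (22.7500) = -2.0000
Denominator Σ(y_t−ȳ)² = 148.0000
r_2 = -2.0000 / 148.0000 = -0.014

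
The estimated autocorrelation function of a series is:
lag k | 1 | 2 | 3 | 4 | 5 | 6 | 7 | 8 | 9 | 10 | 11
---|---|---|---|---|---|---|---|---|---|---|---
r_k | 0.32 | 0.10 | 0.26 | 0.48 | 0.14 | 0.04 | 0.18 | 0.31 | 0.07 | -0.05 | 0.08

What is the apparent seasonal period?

The largest autocorrelation is r_4 = 0.48; the remaining lags stay at or below 0.32. The elevated value at lag 1 (0.32), dropping to 0.10 at lag 2, reflects decaying short-term dependence rather than seasonality.
The dominant spike at lag 4 indicates a seasonal period of 4.

4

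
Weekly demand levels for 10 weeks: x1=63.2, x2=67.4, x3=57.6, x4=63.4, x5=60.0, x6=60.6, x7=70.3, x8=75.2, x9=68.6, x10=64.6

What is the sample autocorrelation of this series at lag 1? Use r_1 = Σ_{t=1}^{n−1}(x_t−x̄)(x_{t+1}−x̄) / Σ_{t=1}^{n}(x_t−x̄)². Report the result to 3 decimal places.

Mean x̄ = (63.2 + 67.4 + 57.6 + 63.4 + 60.0 + 60.6 + 70.3 + 75.2 + 68.6 + 64.6)/10 = 65.0900
Numerator Σ_{t=1}^{9}(x_t−x̄)(x_{t+1}−x̄) = 85.4929
Denominator Σ(x_t−x̄)² = 255.8490
r_1 = 85.4929 / 255.8490 = 0.334

0.334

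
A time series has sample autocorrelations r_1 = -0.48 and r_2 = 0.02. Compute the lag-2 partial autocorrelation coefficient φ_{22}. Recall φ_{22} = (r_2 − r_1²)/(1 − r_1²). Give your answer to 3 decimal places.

φ_{22} = (r_2 − r_1²) / (1 − r_1²)
r_1² = (-0.48)² = 0.2304
Numerator = 0.02 − 0.2304 = -0.2104; denominator = 1 − 0.2304 = 0.7696
φ_{22} = -0.2104 / 0.7696 = -0.273

-0.273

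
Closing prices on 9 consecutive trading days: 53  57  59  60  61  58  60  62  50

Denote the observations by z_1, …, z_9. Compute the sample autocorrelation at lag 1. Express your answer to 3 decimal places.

-0.078

Mean z̄ = (53 + 57 + 59 + 60 + 61 + 58 + 60 + 62 + 50)/9 = 57.7778
Numerator Σ_{t=1}^{8}(z_t−z̄)(z_{t+1}−z̄) = -9.6049
Denominator Σ(z_t−z̄)² = 123.5556
r_1 = -9.6049 / 123.5556 = -0.078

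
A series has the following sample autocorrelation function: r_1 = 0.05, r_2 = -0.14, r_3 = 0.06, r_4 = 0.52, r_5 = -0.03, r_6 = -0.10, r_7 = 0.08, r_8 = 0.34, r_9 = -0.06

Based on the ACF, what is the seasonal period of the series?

The largest autocorrelation is r_4 = 0.52, with a weaker echo at lag 8 (0.34); the remaining lags stay at or below 0.08.
The dominant spike at lag 4 indicates a seasonal period of 4.

4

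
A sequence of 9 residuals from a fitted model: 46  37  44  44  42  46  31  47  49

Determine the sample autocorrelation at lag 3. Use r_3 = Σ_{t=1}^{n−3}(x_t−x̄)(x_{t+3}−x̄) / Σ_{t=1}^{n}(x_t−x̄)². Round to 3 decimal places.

Mean x̄ = (46 + 37 + 44 + 44 + 42 + 46 + 31 + 47 + 49)/9 = 42.8889
Σ(x_t−x̄)(x_{t+3}−x̄) = (3.4568) + (5.2346) + (3.4568) + (-13.2099) + (-3.6543) + (19.0123) = 14.2963
Denominator Σ(x_t−x̄)² = 252.8889
r_3 = 14.2963 / 252.8889 = 0.057

0.057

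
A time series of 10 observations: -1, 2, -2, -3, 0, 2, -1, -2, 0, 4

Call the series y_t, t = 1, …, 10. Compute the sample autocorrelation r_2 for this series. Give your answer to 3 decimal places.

Mean ȳ = (-1 + 2 − 2 − 3 + 0 + 2 − 1 − 2 + 0 + 4)/10 = -0.1000
Numerator Σ_{t=1}^{8}(y_t−ȳ)(y_{t+2}−ȳ) = -22.6200
Denominator Σ(y_t−ȳ)² = 42.9000
r_2 = -22.6200 / 42.9000 = -0.527

-0.527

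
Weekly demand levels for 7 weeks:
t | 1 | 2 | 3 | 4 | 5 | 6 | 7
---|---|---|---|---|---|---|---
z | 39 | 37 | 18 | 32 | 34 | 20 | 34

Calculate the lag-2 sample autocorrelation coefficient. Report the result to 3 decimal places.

-0.351

Mean z̄ = (39 + 37 + 18 + 32 + 34 + 20 + 34)/7 = 30.5714
Deviations from mean: 8.4286, 6.4286, -12.5714, 1.4286, 3.4286, -10.5714, 3.4286
Σ(z_t−z̄)(z_{t+2}−z̄) = (-105.9592) + (9.1837) + (-43.1020) + (-15.1020) + (11.7551) = -143.2245
Denominator Σ(z_t−z̄)² = 407.7143
r_2 = -143.2245 / 407.7143 = -0.351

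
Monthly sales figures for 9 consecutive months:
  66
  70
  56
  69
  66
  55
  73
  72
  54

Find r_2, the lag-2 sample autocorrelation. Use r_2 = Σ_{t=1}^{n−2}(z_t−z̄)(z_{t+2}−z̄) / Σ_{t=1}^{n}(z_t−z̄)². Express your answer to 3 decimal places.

-0.419

Mean z̄ = (66 + 70 + 56 + 69 + 66 + 55 + 73 + 72 + 54)/9 = 64.5556
Numerator Σ_{t=1}^{7}(z_t−z̄)(z_{t+2}−z̄) = -191.0617
Denominator Σ(z_t−z̄)² = 456.2222
r_2 = -191.0617 / 456.2222 = -0.419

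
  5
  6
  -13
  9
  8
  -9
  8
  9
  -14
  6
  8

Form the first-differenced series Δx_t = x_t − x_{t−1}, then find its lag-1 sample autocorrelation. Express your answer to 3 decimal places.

-0.491

First differences Δx: 1, -19, 22, -1, -17, 17, 1, -23, 20, 2
Mean of differences = 0.3000
Numerator Σ(Δx_t−Δx̄)(Δx_{t+1}−Δx̄) = -1157.0900
Denominator Σ(Δx_t−Δx̄)² = 2358.1000
r_1(Δx) = -1157.0900 / 2358.1000 = -0.491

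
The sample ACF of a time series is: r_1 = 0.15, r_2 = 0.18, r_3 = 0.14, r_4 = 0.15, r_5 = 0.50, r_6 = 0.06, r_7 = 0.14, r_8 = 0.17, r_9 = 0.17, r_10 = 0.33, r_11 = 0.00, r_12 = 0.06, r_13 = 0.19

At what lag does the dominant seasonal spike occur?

The largest autocorrelation is r_5 = 0.50, with a weaker echo at lag 10 (0.33); the remaining lags stay at or below 0.19.
The dominant spike at lag 5 indicates a seasonal period of 5.

5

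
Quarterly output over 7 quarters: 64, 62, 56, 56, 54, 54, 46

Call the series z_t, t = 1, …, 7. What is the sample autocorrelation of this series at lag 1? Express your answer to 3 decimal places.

Mean z̄ = (64 + 62 + 56 + 56 + 54 + 54 + 46)/7 = 56.0000
Deviations from mean: 8.0000, 6.0000, 0.0000, 0.0000, -2.0000, -2.0000, -10.0000
Σ(z_t−z̄)(z_{t+1}−z̄) = (48.0000) + (0.0000) + (0.0000) + (0.0000) + (4.0000) + (20.0000) = 72.0000
Denominator Σ(z_t−z̄)² = 208.0000
r_1 = 72.0000 / 208.0000 = 0.346

0.346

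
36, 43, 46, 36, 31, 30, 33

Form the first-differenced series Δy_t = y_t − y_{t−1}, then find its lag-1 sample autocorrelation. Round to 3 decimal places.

First differences Δy: 7, 3, -10, -5, -1, 3
Mean of differences = -0.5000
Numerator Σ(Δy_t−Δȳ)(Δy_{t+1}−Δȳ) = 36.2500
Denominator Σ(Δy_t−Δȳ)² = 191.5000
r_1(Δy) = 36.2500 / 191.5000 = 0.189

0.189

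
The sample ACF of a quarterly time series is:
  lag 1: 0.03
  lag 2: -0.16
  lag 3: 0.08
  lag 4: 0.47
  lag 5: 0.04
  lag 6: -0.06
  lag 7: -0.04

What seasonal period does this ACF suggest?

4

The largest autocorrelation is r_4 = 0.47; the remaining lags stay at or below 0.08.
The dominant spike at lag 4 indicates a seasonal period of 4.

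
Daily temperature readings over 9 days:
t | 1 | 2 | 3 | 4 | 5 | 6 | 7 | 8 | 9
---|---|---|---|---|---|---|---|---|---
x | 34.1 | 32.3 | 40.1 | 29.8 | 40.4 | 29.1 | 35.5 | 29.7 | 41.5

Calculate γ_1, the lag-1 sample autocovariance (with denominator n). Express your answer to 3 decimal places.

-15.575

Mean x̄ = (34.1 + 32.3 + 40.1 + 29.8 + 40.4 + 29.1 + 35.5 + 29.7 + 41.5)/9 = 34.7222
Σ_{t=1}^{8}(x_t−x̄)(x_{t+1}−x̄) = -140.1772
γ_1 = -140.1772 / 9 = -15.575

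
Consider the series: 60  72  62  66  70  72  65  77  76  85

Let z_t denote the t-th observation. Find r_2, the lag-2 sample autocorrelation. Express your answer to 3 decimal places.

Mean z̄ = (60 + 72 + 62 + 66 + 70 + 72 + 65 + 77 + 76 + 85)/10 = 70.5000
Numerator Σ_{t=1}^{8}(z_t−z̄)(z_{t+2}−z̄) = 156.5000
Denominator Σ(z_t−z̄)² = 520.5000
r_2 = 156.5000 / 520.5000 = 0.301

0.301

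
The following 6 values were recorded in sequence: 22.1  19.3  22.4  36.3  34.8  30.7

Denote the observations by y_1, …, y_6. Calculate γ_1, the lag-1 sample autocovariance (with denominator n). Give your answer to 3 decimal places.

Mean ȳ = (22.1 + 19.3 + 22.4 + 36.3 + 34.8 + 30.7)/6 = 27.6000
Deviations: -5.5000, -8.3000, -5.2000, 8.7000, 7.2000, 3.1000
Σ_{t=1}^{5}(y_t−ȳ)(y_{t+1}−ȳ) = 128.5300
γ_1 = 128.5300 / 6 = 21.422

21.422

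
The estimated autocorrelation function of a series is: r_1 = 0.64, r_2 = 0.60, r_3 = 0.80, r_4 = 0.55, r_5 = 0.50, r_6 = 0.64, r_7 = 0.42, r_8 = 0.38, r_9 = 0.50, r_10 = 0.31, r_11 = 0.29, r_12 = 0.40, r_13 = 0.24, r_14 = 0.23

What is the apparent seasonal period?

3

The largest autocorrelation is r_3 = 0.80; the remaining lags stay at or below 0.64. The elevated value at lag 1 (0.64), dropping to 0.60 at lag 2, reflects decaying short-term dependence rather than seasonality.
The dominant spike at lag 3 indicates a seasonal period of 3.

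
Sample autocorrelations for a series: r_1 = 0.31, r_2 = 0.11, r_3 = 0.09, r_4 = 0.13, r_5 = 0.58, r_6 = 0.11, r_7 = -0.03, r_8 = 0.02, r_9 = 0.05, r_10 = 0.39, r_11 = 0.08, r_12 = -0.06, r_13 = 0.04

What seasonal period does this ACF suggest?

The largest autocorrelation is r_5 = 0.58, with a weaker echo at lag 10 (0.39); the remaining lags stay at or below 0.31. The elevated value at lag 1 (0.31), dropping to 0.11 at lag 2, reflects decaying short-term dependence rather than seasonality.
The dominant spike at lag 5 indicates a seasonal period of 5.

5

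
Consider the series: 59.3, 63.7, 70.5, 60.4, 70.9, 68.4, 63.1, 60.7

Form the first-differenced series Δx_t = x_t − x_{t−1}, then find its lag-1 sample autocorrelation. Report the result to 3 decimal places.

First differences Δx: 4.4, 6.8, -10.1, 10.5, -2.5, -5.3, -2.4
Mean of differences = 0.2000
Numerator Σ(Δx_t−Δx̄)(Δx_{t+1}−Δx̄) = -145.0100
Denominator Σ(Δx_t−Δx̄)² = 317.6800
r_1(Δx) = -145.0100 / 317.6800 = -0.456

-0.456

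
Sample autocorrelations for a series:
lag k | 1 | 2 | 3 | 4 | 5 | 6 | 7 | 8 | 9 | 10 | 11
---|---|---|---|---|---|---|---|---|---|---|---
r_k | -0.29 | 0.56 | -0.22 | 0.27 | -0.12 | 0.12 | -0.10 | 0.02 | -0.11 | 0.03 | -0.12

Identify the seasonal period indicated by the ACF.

2

The largest autocorrelation is r_2 = 0.56, with a weaker echo at lag 4 (0.27); the remaining lags stay at or below 0.12.
The dominant spike at lag 2 indicates a seasonal period of 2.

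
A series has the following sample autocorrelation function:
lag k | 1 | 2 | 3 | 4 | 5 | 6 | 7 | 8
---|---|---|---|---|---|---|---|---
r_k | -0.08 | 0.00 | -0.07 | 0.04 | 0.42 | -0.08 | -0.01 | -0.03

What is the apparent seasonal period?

The largest autocorrelation is r_5 = 0.42; the remaining lags stay at or below 0.04.
The dominant spike at lag 5 indicates a seasonal period of 5.

5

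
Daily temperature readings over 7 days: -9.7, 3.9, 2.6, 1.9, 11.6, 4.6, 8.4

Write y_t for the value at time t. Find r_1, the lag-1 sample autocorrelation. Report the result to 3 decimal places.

Mean ȳ = (-9.7 + 3.9 + 2.6 + 1.9 + 11.6 + 4.6 + 8.4)/7 = 3.3286
Σ(y_t−ȳ)(y_{t+1}−ȳ) = (-7.4449) + (-0.4163) + (1.0408) + (-11.8163) + (10.5165) + (6.4480) = -1.6722
Denominator Σ(y_t−ȳ)² = 268.3943
r_1 = -1.6722 / 268.3943 = -0.006

-0.006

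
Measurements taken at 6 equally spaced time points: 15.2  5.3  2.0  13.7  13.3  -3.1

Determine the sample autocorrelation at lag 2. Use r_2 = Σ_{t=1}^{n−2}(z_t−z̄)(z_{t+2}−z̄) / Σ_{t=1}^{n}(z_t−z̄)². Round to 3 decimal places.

-0.553

Mean z̄ = (15.2 + 5.3 + 2.0 + 13.7 + 13.3 − 3.1)/6 = 7.7333
Σ(z_t−z̄)(z_{t+2}−z̄) = (-42.8089) + (-14.5189) + (-31.9156) + (-64.6389) = -153.8822
Denominator Σ(z_t−z̄)² = 278.4933
r_2 = -153.8822 / 278.4933 = -0.553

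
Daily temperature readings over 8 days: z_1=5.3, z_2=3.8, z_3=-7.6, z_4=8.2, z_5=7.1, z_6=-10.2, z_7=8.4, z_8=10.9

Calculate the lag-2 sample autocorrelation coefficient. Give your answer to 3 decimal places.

-0.494

Mean z̄ = (5.3 + 3.8 − 7.6 + 8.2 + 7.1 − 10.2 + 8.4 + 10.9)/8 = 3.2375
Deviations from mean: 2.0625, 0.5625, -10.8375, 4.9625, 3.8625, -13.4375, 5.1625, 7.6625
Numerator Σ_{t=1}^{6}(z_t−z̄)(z_{t+2}−z̄) = -211.1291
Denominator Σ(z_t−z̄)² = 427.4988
r_2 = -211.1291 / 427.4988 = -0.494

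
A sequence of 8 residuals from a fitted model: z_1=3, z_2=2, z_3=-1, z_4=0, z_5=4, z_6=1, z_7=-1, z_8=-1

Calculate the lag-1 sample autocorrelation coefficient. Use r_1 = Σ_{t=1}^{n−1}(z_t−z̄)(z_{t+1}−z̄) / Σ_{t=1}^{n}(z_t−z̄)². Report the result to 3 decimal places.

Mean z̄ = (3 + 2 − 1 + 0 + 4 + 1 − 1 − 1)/8 = 0.8750
Deviations from mean: 2.1250, 1.1250, -1.8750, -0.8750, 3.1250, 0.1250, -1.8750, -1.8750
Σ(z_t−z̄)(z_{t+1}−z̄) = (2.3906) + (-2.1094) + (1.6406) + (-2.7344) + (0.3906) + (-0.2344) + (3.5156) = 2.8594
Denominator Σ(z_t−z̄)² = 26.8750
r_1 = 2.8594 / 26.8750 = 0.106

0.106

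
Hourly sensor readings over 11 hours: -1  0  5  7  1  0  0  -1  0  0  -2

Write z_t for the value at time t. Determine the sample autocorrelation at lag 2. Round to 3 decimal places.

-0.152

Mean z̄ = (-1 + 0 + 5 + 7 + 1 + 0 + 0 − 1 + 0 + 0 − 2)/11 = 0.8182
Numerator Σ_{t=1}^{9}(z_t−z̄)(z_{t+2}−z̄) = -11.1570
Denominator Σ(z_t−z̄)² = 73.6364
r_2 = -11.1570 / 73.6364 = -0.152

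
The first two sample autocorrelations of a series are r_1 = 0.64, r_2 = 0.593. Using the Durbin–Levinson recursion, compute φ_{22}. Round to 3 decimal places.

φ_{22} = (r_2 − r_1²) / (1 − r_1²)
r_1² = (0.64)² = 0.4096
Numerator = 0.593 − 0.4096 = 0.1834; denominator = 1 − 0.4096 = 0.5904
φ_{22} = 0.1834 / 0.5904 = 0.311

0.311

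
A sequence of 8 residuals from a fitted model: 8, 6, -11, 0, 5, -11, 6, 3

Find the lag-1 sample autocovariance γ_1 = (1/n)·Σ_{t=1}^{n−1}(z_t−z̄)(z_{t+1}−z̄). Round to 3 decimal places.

-14.727

Mean z̄ = (8 + 6 − 11 + 0 + 5 − 11 + 6 + 3)/8 = 0.7500
Σ_{t=1}^{7}(z_t−z̄)(z_{t+1}−z̄) = -117.8125
γ_1 = -117.8125 / 8 = -14.727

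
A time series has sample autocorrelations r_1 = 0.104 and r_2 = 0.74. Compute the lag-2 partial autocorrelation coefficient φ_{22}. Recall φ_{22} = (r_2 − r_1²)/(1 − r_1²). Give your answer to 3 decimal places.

0.737

φ_{22} = (r_2 − r_1²) / (1 − r_1²)
r_1² = (0.104)² = 0.010816
Numerator = 0.74 − 0.0108 = 0.7292; denominator = 1 − 0.0108 = 0.9892
φ_{22} = 0.7292 / 0.9892 = 0.737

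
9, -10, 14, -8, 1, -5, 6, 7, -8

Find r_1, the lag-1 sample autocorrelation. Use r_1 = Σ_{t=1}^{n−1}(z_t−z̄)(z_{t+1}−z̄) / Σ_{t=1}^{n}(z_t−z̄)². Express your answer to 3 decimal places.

-0.658

Mean z̄ = (9 − 10 + 14 − 8 + 1 − 5 + 6 + 7 − 8)/9 = 0.6667
Numerator Σ_{t=1}^{8}(z_t−z̄)(z_{t+1}−z̄) = -402.7778
Denominator Σ(z_t−z̄)² = 612.0000
r_1 = -402.7778 / 612.0000 = -0.658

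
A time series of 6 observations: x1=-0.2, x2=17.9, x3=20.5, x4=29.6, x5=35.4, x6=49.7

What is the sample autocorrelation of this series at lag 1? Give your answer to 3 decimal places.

Mean x̄ = (-0.2 + 17.9 + 20.5 + 29.6 + 35.4 + 49.7)/6 = 25.4833
Deviations from mean: -25.6833, -7.5833, -4.9833, 4.1167, 9.9167, 24.2167
Σ(x_t−x̄)(x_{t+1}−x̄) = (194.7653) + (37.7903) + (-20.5147) + (40.8236) + (240.1486) = 493.0131
Denominator Σ(x_t−x̄)² = 1443.7083
r_1 = 493.0131 / 1443.7083 = 0.341

0.341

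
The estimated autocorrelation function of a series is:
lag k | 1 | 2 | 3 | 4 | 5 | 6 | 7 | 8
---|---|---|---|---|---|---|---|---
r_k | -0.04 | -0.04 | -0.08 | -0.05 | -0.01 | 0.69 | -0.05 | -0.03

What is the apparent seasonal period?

The largest autocorrelation is r_6 = 0.69; the remaining lags stay at or below -0.01.
The dominant spike at lag 6 indicates a seasonal period of 6.

6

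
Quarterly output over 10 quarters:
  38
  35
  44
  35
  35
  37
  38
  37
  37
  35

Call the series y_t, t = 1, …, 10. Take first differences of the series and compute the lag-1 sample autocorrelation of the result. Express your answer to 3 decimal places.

First differences Δy: -3, 9, -9, 0, 2, 1, -1, 0, -2
Mean of differences = -0.3333
Numerator Σ(Δy_t−Δȳ)(Δy_{t+1}−Δȳ) = -106.4444
Denominator Σ(Δy_t−Δȳ)² = 180.0000
r_1(Δy) = -106.4444 / 180.0000 = -0.591

-0.591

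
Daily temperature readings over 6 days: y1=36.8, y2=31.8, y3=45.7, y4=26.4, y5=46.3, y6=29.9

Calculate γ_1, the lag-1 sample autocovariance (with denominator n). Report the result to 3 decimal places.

Mean ȳ = (36.8 + 31.8 + 45.7 + 26.4 + 46.3 + 29.9)/6 = 36.1500
Deviations: 0.6500, -4.3500, 9.5500, -9.7500, 10.1500, -6.2500
Σ_{t=1}^{5}(y_t−ȳ)(y_{t+1}−ȳ) = -299.8825
γ_1 = -299.8825 / 6 = -49.980

-49.980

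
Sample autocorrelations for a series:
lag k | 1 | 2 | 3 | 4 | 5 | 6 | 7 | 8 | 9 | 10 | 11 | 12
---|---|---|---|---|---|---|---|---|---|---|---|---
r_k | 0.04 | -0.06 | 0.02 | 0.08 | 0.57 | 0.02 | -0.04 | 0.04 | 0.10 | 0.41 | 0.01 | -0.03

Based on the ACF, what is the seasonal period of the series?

The largest autocorrelation is r_5 = 0.57, with a weaker echo at lag 10 (0.41); the remaining lags stay at or below 0.10.
The dominant spike at lag 5 indicates a seasonal period of 5.

5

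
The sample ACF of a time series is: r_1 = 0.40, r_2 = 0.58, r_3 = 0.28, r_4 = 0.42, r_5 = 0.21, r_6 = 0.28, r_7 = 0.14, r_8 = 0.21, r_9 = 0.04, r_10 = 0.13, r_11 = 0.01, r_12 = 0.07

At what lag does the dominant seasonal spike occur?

2

The largest autocorrelation is r_2 = 0.58, with a weaker echo at lag 4 (0.42); the remaining lags stay at or below 0.40.
The dominant spike at lag 2 indicates a seasonal period of 2.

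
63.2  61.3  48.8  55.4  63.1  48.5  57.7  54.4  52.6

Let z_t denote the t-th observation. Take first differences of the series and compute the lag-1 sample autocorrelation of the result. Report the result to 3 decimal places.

First differences Δz: -1.9, -12.5, 6.6, 7.7, -14.6, 9.2, -3.3, -1.8
Mean of differences = -1.3250
Numerator Σ(Δz_t−Δz̄)(Δz_{t+1}−Δz̄) = -289.9881
Denominator Σ(Δz_t−Δz̄)² = 560.5950
r_1(Δz) = -289.9881 / 560.5950 = -0.517

-0.517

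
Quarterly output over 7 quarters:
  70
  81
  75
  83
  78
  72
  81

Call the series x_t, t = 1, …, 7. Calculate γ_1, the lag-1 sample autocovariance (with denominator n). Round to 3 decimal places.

-9.656

Mean x̄ = (70 + 81 + 75 + 83 + 78 + 72 + 81)/7 = 77.1429
Σ_{t=1}^{6}(x_t−x̄)(x_{t+1}−x̄) = -67.5918
γ_1 = -67.5918 / 7 = -9.656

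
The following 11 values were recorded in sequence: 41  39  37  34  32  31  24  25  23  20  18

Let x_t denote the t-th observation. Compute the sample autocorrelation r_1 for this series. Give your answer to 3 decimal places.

Mean x̄ = (41 + 39 + 37 + 34 + 32 + 31 + 24 + 25 + 23 + 20 + 18)/11 = 29.4545
Numerator Σ_{t=1}^{10}(x_t−x̄)(x_{t+1}−x̄) = 445.9752
Denominator Σ(x_t−x̄)² = 622.7273
r_1 = 445.9752 / 622.7273 = 0.716

0.716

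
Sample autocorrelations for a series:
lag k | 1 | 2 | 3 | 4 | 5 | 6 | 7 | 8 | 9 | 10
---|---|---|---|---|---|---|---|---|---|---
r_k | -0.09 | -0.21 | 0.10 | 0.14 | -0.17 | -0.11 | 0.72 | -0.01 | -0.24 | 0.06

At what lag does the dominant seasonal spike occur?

The largest autocorrelation is r_7 = 0.72; the remaining lags stay at or below 0.14.
The dominant spike at lag 7 indicates a seasonal period of 7.

7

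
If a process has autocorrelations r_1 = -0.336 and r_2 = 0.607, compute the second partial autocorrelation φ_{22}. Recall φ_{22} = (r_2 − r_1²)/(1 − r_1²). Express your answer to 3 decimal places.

0.557

φ_{22} = (r_2 − r_1²) / (1 − r_1²)
r_1² = (-0.336)² = 0.112896
Numerator = 0.607 − 0.1129 = 0.4941; denominator = 1 − 0.1129 = 0.8871
φ_{22} = 0.4941 / 0.8871 = 0.557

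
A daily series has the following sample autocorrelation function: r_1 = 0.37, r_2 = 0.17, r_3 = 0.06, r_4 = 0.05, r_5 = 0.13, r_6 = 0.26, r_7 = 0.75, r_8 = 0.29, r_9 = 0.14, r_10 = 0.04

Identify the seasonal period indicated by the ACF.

The largest autocorrelation is r_7 = 0.75; the remaining lags stay at or below 0.37. The elevated value at lag 1 (0.37), dropping to 0.17 at lag 2, reflects decaying short-term dependence rather than seasonality.
The dominant spike at lag 7 indicates a seasonal period of 7.

7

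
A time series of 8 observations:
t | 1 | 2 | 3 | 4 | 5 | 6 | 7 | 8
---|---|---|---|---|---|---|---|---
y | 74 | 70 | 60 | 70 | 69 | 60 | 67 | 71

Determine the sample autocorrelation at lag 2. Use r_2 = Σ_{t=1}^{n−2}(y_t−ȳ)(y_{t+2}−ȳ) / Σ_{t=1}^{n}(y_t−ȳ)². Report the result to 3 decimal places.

-0.540

Mean ȳ = (74 + 70 + 60 + 70 + 69 + 60 + 67 + 71)/8 = 67.6250
Deviations from mean: 6.3750, 2.3750, -7.6250, 2.3750, 1.3750, -7.6250, -0.6250, 3.3750
Numerator Σ_{t=1}^{6}(y_t−ȳ)(y_{t+2}−ȳ) = -98.1563
Denominator Σ(y_t−ȳ)² = 181.8750
r_2 = -98.1563 / 181.8750 = -0.540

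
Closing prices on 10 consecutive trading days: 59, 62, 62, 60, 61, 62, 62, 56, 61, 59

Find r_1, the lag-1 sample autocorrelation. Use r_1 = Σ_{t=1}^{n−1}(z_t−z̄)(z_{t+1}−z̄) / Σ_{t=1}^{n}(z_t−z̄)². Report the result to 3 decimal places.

-0.220

Mean z̄ = (59 + 62 + 62 + 60 + 61 + 62 + 62 + 56 + 61 + 59)/10 = 60.4000
Numerator Σ_{t=1}^{9}(z_t−z̄)(z_{t+1}−z̄) = -7.5600
Denominator Σ(z_t−z̄)² = 34.4000
r_1 = -7.5600 / 34.4000 = -0.220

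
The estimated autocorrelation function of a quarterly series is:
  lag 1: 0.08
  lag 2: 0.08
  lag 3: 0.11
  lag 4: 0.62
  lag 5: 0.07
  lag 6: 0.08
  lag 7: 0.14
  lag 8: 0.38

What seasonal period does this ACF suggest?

4

The largest autocorrelation is r_4 = 0.62, with a weaker echo at lag 8 (0.38); the remaining lags stay at or below 0.14.
The dominant spike at lag 4 indicates a seasonal period of 4.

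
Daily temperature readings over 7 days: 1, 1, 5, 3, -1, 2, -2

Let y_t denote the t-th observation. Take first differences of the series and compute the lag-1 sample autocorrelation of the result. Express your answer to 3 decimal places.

-0.399

First differences Δy: 0, 4, -2, -4, 3, -4
Mean of differences = -0.5000
Numerator Σ(Δy_t−Δȳ)(Δy_{t+1}−Δȳ) = -23.7500
Denominator Σ(Δy_t−Δȳ)² = 59.5000
r_1(Δy) = -23.7500 / 59.5000 = -0.399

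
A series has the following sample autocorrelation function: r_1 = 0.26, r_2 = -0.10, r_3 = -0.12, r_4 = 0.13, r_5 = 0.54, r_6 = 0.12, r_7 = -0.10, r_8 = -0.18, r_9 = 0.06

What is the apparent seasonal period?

5

The largest autocorrelation is r_5 = 0.54; the remaining lags stay at or below 0.26.
The dominant spike at lag 5 indicates a seasonal period of 5.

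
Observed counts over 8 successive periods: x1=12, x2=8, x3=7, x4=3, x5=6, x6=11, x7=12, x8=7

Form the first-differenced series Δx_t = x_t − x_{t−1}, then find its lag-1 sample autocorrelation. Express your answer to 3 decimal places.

0.149

First differences Δx: -4, -1, -4, 3, 5, 1, -5
Mean of differences = -0.7143
Numerator Σ(Δx_t−Δx̄)(Δx_{t+1}−Δx̄) = 13.3469
Denominator Σ(Δx_t−Δx̄)² = 89.4286
r_1(Δx) = 13.3469 / 89.4286 = 0.149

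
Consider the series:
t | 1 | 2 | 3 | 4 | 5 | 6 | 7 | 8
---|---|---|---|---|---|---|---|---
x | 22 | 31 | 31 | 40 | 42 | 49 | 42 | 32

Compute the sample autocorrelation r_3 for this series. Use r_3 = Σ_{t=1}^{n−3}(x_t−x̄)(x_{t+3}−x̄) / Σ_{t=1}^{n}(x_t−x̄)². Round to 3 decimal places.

Mean x̄ = (22 + 31 + 31 + 40 + 42 + 49 + 42 + 32)/8 = 36.1250
Numerator Σ_{t=1}^{5}(x_t−x̄)(x_{t+3}−x̄) = -152.2969
Denominator Σ(x_t−x̄)² = 518.8750
r_3 = -152.2969 / 518.8750 = -0.294

-0.294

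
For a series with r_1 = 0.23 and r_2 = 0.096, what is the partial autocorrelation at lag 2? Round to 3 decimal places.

φ_{22} = (r_2 − r_1²) / (1 − r_1²)
r_1² = (0.23)² = 0.0529
Numerator = 0.096 − 0.0529 = 0.0431; denominator = 1 − 0.0529 = 0.9471
φ_{22} = 0.0431 / 0.9471 = 0.046

0.046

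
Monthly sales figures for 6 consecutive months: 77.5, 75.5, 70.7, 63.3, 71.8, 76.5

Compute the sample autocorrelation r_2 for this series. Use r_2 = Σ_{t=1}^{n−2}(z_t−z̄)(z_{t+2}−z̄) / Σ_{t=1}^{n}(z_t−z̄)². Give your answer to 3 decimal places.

Mean z̄ = (77.5 + 75.5 + 70.7 + 63.3 + 71.8 + 76.5)/6 = 72.5500
Deviations from mean: 4.9500, 2.9500, -1.8500, -9.2500, -0.7500, 3.9500
Numerator Σ_{t=1}^{4}(z_t−z̄)(z_{t+2}−z̄) = -71.5950
Denominator Σ(z_t−z̄)² = 138.3550
r_2 = -71.5950 / 138.3550 = -0.517

-0.517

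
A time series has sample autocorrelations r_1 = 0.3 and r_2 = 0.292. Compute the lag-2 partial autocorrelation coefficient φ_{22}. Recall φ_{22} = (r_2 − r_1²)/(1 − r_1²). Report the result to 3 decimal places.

φ_{22} = (r_2 − r_1²) / (1 − r_1²)
r_1² = (0.3)² = 0.09
Numerator = 0.292 − 0.0900 = 0.2020; denominator = 1 − 0.0900 = 0.9100
φ_{22} = 0.2020 / 0.9100 = 0.222

0.222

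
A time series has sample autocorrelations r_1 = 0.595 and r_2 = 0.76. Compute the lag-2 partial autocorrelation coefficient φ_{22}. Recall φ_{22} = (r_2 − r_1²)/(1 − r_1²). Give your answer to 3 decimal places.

φ_{22} = (r_2 − r_1²) / (1 − r_1²)
r_1² = (0.595)² = 0.354025
Numerator = 0.76 − 0.3540 = 0.4060; denominator = 1 − 0.3540 = 0.6460
φ_{22} = 0.4060 / 0.6460 = 0.628

0.628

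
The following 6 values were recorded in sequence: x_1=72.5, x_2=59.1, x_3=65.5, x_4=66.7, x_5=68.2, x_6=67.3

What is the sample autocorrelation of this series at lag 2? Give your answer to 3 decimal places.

-0.094

Mean x̄ = (72.5 + 59.1 + 65.5 + 66.7 + 68.2 + 67.3)/6 = 66.5500
Σ(x_t−x̄)(x_{t+2}−x̄) = (-6.2475) + (-1.1175) + (-1.7325) + (0.1125) = -8.9850
Denominator Σ(x_t−x̄)² = 95.3150
r_2 = -8.9850 / 95.3150 = -0.094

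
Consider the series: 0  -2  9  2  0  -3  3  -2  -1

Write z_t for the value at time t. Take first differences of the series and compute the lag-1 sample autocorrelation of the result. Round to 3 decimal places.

First differences Δz: -2, 11, -7, -2, -3, 6, -5, 1
Mean of differences = -0.1250
Numerator Σ(Δz_t−Δz̄)(Δz_{t+1}−Δz̄) = -132.0156
Denominator Σ(Δz_t−Δz̄)² = 248.8750
r_1(Δz) = -132.0156 / 248.8750 = -0.530

-0.530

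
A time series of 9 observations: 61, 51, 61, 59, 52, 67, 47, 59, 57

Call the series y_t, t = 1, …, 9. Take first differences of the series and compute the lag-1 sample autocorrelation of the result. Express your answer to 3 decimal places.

-0.753

First differences Δy: -10, 10, -2, -7, 15, -20, 12, -2
Mean of differences = -0.5000
Numerator Σ(Δy_t−Δȳ)(Δy_{t+1}−Δȳ) = -771.2500
Denominator Σ(Δy_t−Δȳ)² = 1024.0000
r_1(Δy) = -771.2500 / 1024.0000 = -0.753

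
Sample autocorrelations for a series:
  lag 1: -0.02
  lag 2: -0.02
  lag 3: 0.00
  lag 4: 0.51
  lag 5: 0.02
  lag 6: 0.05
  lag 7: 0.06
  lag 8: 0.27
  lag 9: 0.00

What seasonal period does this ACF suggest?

The largest autocorrelation is r_4 = 0.51, with a weaker echo at lag 8 (0.27); the remaining lags stay at or below 0.06.
The dominant spike at lag 4 indicates a seasonal period of 4.

4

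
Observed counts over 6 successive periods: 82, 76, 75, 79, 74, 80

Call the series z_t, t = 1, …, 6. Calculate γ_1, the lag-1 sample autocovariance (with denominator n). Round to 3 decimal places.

Mean z̄ = (82 + 76 + 75 + 79 + 74 + 80)/6 = 77.6667
Deviations: 4.3333, -1.6667, -2.6667, 1.3333, -3.6667, 2.3333
Σ_{t=1}^{5}(z_t−z̄)(z_{t+1}−z̄) = -19.7778
γ_1 = -19.7778 / 6 = -3.296

-3.296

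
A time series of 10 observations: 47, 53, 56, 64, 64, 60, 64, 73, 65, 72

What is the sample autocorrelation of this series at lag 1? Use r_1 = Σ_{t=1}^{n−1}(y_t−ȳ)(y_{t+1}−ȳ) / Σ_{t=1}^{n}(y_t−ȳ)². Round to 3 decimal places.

Mean ȳ = (47 + 53 + 56 + 64 + 64 + 60 + 64 + 73 + 65 + 72)/10 = 61.8000
Numerator Σ_{t=1}^{9}(y_t−ȳ)(y_{t+1}−ȳ) = 258.5600
Denominator Σ(y_t−ȳ)² = 587.6000
r_1 = 258.5600 / 587.6000 = 0.440

0.440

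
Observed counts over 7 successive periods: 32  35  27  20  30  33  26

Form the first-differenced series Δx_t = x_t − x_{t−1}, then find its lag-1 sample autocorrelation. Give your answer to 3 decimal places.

First differences Δx: 3, -8, -7, 10, 3, -7
Mean of differences = -1.0000
Numerator Σ(Δx_t−Δx̄)(Δx_{t+1}−Δx̄) = -32.0000
Denominator Σ(Δx_t−Δx̄)² = 274.0000
r_1(Δx) = -32.0000 / 274.0000 = -0.117

-0.117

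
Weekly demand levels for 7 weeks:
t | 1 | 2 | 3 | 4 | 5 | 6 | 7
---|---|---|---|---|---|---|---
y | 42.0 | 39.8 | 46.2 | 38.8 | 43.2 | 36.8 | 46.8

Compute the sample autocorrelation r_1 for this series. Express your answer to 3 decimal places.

Mean ȳ = (42.0 + 39.8 + 46.2 + 38.8 + 43.2 + 36.8 + 46.8)/7 = 41.9429
Deviations from mean: 0.0571, -2.1429, 4.2571, -3.1429, 1.2571, -5.1429, 4.8571
Σ(y_t−ȳ)(y_{t+1}−ȳ) = (-0.1224) + (-9.1224) + (-13.3796) + (-3.9510) + (-6.4653) + (-24.9796) = -58.0204
Denominator Σ(y_t−ȳ)² = 84.2171
r_1 = -58.0204 / 84.2171 = -0.689

-0.689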